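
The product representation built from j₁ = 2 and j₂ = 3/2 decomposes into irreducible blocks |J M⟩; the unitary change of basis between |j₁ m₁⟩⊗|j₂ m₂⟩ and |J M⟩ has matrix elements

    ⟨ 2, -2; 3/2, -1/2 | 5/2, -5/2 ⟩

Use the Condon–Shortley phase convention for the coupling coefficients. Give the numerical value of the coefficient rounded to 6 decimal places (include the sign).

√[6·1!3!2!/7! · 0!4!1!2!0!5!] = √(576/7)
  +(−1)^1/∏(1,0,3,0,0,2)! = -1/12  (running -1/12)
⟨..|..⟩ = √(576/7)·(-1/12) = -0.755929

-0.755929  (= −√(4/7))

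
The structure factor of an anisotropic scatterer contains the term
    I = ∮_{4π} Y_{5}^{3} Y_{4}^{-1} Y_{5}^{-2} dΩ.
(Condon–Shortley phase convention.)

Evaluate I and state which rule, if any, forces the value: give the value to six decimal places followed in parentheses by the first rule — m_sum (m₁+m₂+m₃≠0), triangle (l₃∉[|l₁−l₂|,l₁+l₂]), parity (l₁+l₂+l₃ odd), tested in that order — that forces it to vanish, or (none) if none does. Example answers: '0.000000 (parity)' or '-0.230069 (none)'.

-0.118854 (none)

Rules hold: Σm=0, L=14 even, 1≤5≤9.
N = 11·9·11 = 1089
Δ = 4!·6!·4!/15! = 1/3153150
Racah Σ t=0..4: t=0:+1/69120 t=1:−1/1728 t=2:+1/576 t=3:−1/1728 t=4:+1/69120 = 7/11520
⇒ 3j(5 4 5; 0 0 0)² = 2/143, sgn -1
Racah Σ t=0..2: t=0:+1/6912 t=1:−1/2880 t=2:+1/17280 = -1/6912
⇒ 3j(5 4 5; 3 -1 -2)² = 5/429, sgn +1
4πI² = N·(3j₀)²·(3jₘ)² = 30/169
I = -1·√(0.177515/4π) = -0.11885360
No selection rule forces the value: the integral is nonzero (none).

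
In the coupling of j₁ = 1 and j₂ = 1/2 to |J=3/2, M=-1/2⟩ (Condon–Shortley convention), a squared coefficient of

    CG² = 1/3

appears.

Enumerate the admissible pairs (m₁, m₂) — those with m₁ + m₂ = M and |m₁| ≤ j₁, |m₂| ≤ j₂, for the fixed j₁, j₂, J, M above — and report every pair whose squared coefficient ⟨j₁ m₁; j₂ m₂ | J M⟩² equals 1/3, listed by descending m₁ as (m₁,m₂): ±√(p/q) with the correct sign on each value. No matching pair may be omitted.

Admissible pairs with m₁+m₂ = M = -1/2: (-1,1/2), (0,-1/2)
  (m₁,m₂)=(0,-1/2): CG² = 2/3, CG = +√(2/3)
  (m₁,m₂)=(-1,1/2): CG² = 1/3, CG = +√(1/3)   ← matches the target
Pairs with CG² = 1/3: (-1,1/2): +√(1/3)

(-1,1/2): +√(1/3)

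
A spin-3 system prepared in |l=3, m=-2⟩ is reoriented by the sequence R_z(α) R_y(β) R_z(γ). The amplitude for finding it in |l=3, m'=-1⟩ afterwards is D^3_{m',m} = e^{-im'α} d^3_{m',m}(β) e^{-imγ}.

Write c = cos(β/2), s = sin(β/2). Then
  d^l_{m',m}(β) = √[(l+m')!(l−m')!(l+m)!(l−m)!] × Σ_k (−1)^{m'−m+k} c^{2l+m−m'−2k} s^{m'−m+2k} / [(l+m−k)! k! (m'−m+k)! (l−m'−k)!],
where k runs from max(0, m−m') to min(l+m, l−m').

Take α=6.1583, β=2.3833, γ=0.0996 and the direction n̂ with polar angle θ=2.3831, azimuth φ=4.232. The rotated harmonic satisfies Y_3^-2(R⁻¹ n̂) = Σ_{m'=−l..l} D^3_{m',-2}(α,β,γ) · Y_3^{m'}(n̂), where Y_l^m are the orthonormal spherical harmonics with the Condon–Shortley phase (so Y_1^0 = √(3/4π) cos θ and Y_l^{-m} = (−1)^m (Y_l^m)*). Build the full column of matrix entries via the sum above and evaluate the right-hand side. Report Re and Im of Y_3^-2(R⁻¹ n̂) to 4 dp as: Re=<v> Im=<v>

Need the full column D^3_{m',-2} for m'=−3..3 at α=6.1583, β=2.3833, γ=0.0996.
cos(β/2)=0.370128, sin(β/2)=0.928981
d^3_{-3,-2}: single k=1 term ⇒ +0.015807;  D = +0.015564-0.002759i
d^3_{-2,-2}: k∈[0..1] ⇒ +0.002571 -0.080982 = -0.078411;  D = -0.078311+0.003964i
d^3_{-1,-2}: k∈[0..1] ⇒ -0.020406 +0.257102 = +0.236695;  D = +0.236042+0.017574i
d^3_{0,-2}: k∈[0..1] ⇒ +0.088712 -0.558844 = -0.470133;  D = -0.460836-0.093032i
d^3_{1,-2}: k∈[0..1] ⇒ -0.257102 +0.809814 = +0.552713;  D = +0.523940+0.176007i
d^3_{2,-2}: k∈[0..1] ⇒ +0.510153 -0.642748 = -0.132596;  D = -0.119455-0.057552i
d^3_{3,-2}: single k=0 term ⇒ -0.627279;  D = -0.526798-0.340534i
Y_3^{m'}(θ=2.3831,φ=4.232) and Σ D·Y over m':
  (+0.0156-0.0028i)·(+0.1346-0.0176i)  (-0.0783+0.0040i)·(+0.2011+0.2877i)  (+0.2360+0.0176i)·(-0.1679+0.3222i)  (-0.4608-0.0930i)·(+0.0990+0.0000i)  (+0.5239+0.1760i)·(+0.1679+0.3222i)  (-0.1195-0.0576i)·(+0.2011-0.2877i)  (-0.5268-0.3405i)·(-0.1346-0.0176i)
Y_3^-2(R⁻¹ n̂) = -0.050129+0.317769i

Re=-0.0501 Im=0.3178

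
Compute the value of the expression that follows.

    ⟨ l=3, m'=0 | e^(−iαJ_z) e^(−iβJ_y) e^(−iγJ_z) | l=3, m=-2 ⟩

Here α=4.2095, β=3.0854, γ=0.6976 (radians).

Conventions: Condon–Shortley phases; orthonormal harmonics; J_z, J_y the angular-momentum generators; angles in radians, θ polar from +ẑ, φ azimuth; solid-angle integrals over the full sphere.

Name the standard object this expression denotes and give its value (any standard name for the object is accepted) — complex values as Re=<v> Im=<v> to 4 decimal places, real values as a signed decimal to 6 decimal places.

Wigner D-matrix element, Re=-0.0008 Im=-0.0042

This is a Wigner D-matrix element — the rotation-matrix element ⟨l m'| R(α,β,γ) |l m⟩ in the angular-momentum basis.
First d^3_{0,-2}(β=3.0854), then the phase factors e^{-i(0)α} and e^{-i(-2)γ}:
With c≡cos(β/2)=0.028093 and s≡sin(β/2)=0.999605, N=[6·6·1·120]^{1/2}=65.726707
Admissible k: 0..1 (factorial args all ≥0)
  k=0: (−1)^2·65.7267/(12)·0.0281^4·0.9996^2 = +0.000003
  k=1: (−1)^3·65.7267/(12)·0.0281^2·0.9996^4 = -0.004316
d^3_{0,-2}(3.0854) = +0.000003 -0.004316 = -0.004312
D = (+1.000000+0.000000i)·(-0.004312)·(+0.174695+0.984623i) = -0.000753-0.004246i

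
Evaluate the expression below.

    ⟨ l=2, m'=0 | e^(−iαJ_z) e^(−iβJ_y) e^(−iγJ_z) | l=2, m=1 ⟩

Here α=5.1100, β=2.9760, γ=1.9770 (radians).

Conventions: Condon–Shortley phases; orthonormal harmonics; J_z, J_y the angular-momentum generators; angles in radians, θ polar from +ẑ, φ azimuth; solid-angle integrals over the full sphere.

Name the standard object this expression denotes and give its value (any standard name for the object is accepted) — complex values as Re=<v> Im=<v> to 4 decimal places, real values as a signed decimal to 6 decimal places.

This is a Wigner D-matrix element — the rotation-matrix element ⟨l m'| R(α,β,γ) |l m⟩ in the angular-momentum basis.
Split into d^2_{0,1}(β=2.9760) × two z-phases.
Half-angle: c=0.082702, s=0.996574. N=√(2·2·6·1)=4.898979
The bounds max(0,m−m')=1 and min(l+m,l−m')=2 give 2 terms
  k=1: (−1)^0·4.8990/(2)·0.0827^3·0.9966^1 = +0.001381
  k=2: (−1)^1·4.8990/(2)·0.0827^1·0.9966^3 = -0.200502
d^2_{0,1}(2.9760) = +0.001381 -0.200502 = -0.199122
Phases: e^{-i·(0)·5.1100}=+1.000000+0.000000i, e^{-i·(1)·1.9770}=-0.395125-0.918627i ⇒ D=+0.078678+0.182919i

Wigner D-matrix element, Re=0.0787 Im=0.1829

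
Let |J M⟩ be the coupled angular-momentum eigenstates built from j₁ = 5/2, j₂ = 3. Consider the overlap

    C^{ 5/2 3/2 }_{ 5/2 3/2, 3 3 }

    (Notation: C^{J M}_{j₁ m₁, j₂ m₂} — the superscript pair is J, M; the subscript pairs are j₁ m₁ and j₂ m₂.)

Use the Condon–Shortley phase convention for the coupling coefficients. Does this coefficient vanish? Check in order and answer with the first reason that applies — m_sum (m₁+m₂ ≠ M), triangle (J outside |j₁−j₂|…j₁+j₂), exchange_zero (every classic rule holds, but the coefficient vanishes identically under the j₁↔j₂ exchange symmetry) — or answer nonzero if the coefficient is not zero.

m-sum: m₁+m₂ = 3/2+3 = 9/2, M = 3/2  ✗ ⇒ coefficient is 0

m_sum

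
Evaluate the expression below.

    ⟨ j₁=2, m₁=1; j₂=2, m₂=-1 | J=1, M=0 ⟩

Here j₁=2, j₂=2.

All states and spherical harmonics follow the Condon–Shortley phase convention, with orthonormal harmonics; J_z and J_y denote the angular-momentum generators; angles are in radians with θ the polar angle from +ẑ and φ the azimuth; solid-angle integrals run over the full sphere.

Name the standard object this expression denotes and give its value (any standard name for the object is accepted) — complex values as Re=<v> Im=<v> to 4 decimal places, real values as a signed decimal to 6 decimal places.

This is a Clebsch–Gordan (vector-coupling) coefficient.
√[3·3!1!1!/6! · 3!1!1!3!1!1!] = √(9/10)
  +(−1)^0/∏(0,3,1,1,0,0)! = 1/6  (running 1/6)
  +(−1)^1/∏(1,2,0,0,1,1)! = -1/2  (running -1/3)
⟨..|..⟩ = √(9/10)·(-1/3) = -0.316228

Clebsch–Gordan coefficient, −√(1/10) ≈ -0.316228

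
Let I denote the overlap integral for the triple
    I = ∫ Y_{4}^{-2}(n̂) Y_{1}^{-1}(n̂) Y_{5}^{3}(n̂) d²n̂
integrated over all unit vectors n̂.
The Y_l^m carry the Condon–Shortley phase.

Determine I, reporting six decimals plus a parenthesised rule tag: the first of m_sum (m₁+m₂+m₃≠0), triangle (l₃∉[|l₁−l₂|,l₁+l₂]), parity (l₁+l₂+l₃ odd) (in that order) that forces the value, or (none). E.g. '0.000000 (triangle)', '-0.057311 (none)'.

-0.259847 (none)

Rules hold: Σm=0, L=10 even, 3≤5≤5.
N = 9·3·11 = 297
Δ = 0!·8!·2!/11! = 1/495
Racah Σ t=0..0: t=0:+1/576 = 1/576
⇒ 3j(4 1 5; 0 0 0)² = 5/99, sgn -1
Racah Σ t=0..0: t=0:+1/2880 = 1/2880
⇒ 3j(4 1 5; -2 -1 3)² = 28/495, sgn +1
4πI² = N·(3j₀)²·(3jₘ)² = 28/33
I = -1·√(0.848485/4π) = -0.25984664
No selection rule forces the value: the integral is nonzero (none).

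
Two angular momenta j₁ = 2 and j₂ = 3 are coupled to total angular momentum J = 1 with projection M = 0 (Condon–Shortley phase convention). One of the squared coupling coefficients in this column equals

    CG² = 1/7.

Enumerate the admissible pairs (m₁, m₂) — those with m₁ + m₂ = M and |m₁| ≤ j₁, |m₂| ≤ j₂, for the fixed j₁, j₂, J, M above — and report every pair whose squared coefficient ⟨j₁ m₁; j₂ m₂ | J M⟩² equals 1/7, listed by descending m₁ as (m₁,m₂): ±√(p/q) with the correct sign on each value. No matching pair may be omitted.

Admissible pairs with m₁+m₂ = M = 0: (-2,2), (-1,1), (0,0), (1,-1), (2,-2)
  (m₁,m₂)=(2,-2): CG² = 1/7, CG = +√(1/7)   ← matches the target
  (m₁,m₂)=(1,-1): CG² = 8/35, CG = −√(8/35)
  (m₁,m₂)=(0,0): CG² = 9/35, CG = +√(9/35)
  (m₁,m₂)=(-1,1): CG² = 8/35, CG = −√(8/35)
  (m₁,m₂)=(-2,2): CG² = 1/7, CG = +√(1/7)   ← matches the target
Pairs with CG² = 1/7: (2,-2): +√(1/7); (-2,2): +√(1/7)

(2,-2): +√(1/7); (-2,2): +√(1/7)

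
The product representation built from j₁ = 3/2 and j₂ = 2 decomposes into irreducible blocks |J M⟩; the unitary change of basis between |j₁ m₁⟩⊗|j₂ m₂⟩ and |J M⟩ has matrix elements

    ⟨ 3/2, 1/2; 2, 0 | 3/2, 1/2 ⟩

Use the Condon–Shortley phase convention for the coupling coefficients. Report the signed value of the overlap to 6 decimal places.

j₁+j₂−J=2  J+j₁−j₂=1  J−j₁+j₂=2  j₁+j₂+J+1=6
(j₁±m₁, j₂±m₂, J±M) = (2,1,2,2,2,1)
P² = 16/45
sum k=0..1:
  [0] +1/4 = 1/4
  [1] −1/1 = -1
S = -3/4
C² = P²·S² = 1/5 ; C = -0.447214

−√(1/5) ≈ -0.447214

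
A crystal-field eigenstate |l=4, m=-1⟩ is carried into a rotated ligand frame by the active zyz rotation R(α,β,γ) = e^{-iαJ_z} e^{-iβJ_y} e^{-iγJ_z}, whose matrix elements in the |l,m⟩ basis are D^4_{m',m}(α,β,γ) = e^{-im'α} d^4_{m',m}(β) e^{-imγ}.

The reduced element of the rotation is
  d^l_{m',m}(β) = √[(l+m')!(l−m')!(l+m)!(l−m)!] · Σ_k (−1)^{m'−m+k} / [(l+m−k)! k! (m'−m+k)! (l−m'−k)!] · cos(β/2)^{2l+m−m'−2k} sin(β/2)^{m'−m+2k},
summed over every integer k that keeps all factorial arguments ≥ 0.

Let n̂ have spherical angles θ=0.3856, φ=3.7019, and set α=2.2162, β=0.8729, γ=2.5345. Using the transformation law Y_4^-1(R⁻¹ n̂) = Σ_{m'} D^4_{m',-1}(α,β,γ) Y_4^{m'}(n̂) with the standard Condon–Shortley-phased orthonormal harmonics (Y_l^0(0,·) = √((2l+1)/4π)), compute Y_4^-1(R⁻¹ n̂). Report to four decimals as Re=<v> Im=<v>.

Re=-0.0709 Im=0.0078

Need the full column D^4_{m',-1} for m'=−4..4 at α=2.2162, β=0.8729, γ=2.5345.
cos(β/2)=0.906258, sin(β/2)=0.422725
d^4_{-4,-1}: single k=3 term ⇒ +0.345563;  D = +0.135753-0.317781i
d^4_{-3,-1}: k∈[2..3] ⇒ +0.785773 -0.284943 = +0.500830;  D = -0.486275+0.119865i
d^4_{-2,-1}: k∈[1..3] ⇒ +0.900445 -0.979578 +0.142089 = +0.062956;  D = +0.048805+0.039768i
d^4_{-1,-1}: k∈[0..3] ⇒ +0.455004 -1.484972 +0.646190 -0.046865 = -0.430643;  D = -0.016494+0.430327i
d^4_{0,-1}: k∈[0..3] ⇒ -0.949152 +1.239079 -0.269595 +0.009776 = +0.030109;  D = -0.024729+0.017176i
d^4_{1,-1}: k∈[0..3] ⇒ +0.989981 -0.646190 +0.070298 -0.001020 = +0.413070;  D = +0.392321+0.129271i
d^4_{2,-1}: k∈[0..2] ⇒ -0.653052 +0.213133 -0.009275 = -0.449194;  D = +0.144327+0.425376i
d^4_{3,-1}: k∈[0..1] ⇒ +0.284943 -0.037198 = +0.247745;  D = -0.139537+0.204712i
d^4_{4,-1}: single k=0 term ⇒ -0.075186;  D = -0.075103+0.003541i
Y_4^{m'}(θ=0.3856,φ=3.7019) and Σ D·Y over m':
  (+0.1358-0.3178i)·(-0.0055-0.0069i)  (-0.4863+0.1199i)·(+0.0068+0.0613i)  (+0.0488+0.0398i)·(+0.1032-0.2135i)  (-0.0165+0.4303i)·(-0.4203+0.2637i)  (-0.0247+0.0172i)·(+0.3218+0.0000i)  (+0.3923+0.1293i)·(+0.4203+0.2637i)  (+0.1443+0.4254i)·(+0.1032+0.2135i)  (-0.1395+0.2047i)·(-0.0068+0.0613i)  (-0.0751+0.0035i)·(-0.0055+0.0069i)
Y_4^-1(R⁻¹ n̂) = -0.070898+0.007771i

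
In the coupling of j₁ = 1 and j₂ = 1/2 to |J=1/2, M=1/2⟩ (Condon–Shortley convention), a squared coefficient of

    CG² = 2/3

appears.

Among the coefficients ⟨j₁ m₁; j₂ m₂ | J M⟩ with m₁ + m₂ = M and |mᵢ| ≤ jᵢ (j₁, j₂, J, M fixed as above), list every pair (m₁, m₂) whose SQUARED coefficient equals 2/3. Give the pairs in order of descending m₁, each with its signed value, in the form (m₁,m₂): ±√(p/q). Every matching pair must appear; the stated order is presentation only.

Admissible pairs with m₁+m₂ = M = 1/2: (0,1/2), (1,-1/2)
  (m₁,m₂)=(1,-1/2): CG² = 2/3, CG = +√(2/3)   ← matches the target
  (m₁,m₂)=(0,1/2): CG² = 1/3, CG = −√(1/3)
Pairs with CG² = 2/3: (1,-1/2): +√(2/3)

(1,-1/2): +√(2/3)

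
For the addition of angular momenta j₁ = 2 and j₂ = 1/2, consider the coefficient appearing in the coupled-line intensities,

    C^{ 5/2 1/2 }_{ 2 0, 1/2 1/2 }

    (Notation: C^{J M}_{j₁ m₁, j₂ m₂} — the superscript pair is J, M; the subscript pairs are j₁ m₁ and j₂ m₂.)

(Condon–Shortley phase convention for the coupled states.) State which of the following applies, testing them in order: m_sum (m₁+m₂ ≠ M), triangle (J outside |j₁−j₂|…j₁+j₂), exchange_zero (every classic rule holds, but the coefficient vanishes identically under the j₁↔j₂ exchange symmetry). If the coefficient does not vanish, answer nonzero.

nonzero

m-sum: m₁+m₂ = 0+1/2 = 1/2, M = 1/2  ✓
triangle: |j₁−j₂| = 3/2 ≤ J = 5/2 ≤ j₁+j₂ = 5/2  ✓
exchange: j₁≠j₂ or m₁≠m₂ — the exchange symmetry imposes no constraint here
value check: CG = +√(3/5) = +0.774597 ≠ 0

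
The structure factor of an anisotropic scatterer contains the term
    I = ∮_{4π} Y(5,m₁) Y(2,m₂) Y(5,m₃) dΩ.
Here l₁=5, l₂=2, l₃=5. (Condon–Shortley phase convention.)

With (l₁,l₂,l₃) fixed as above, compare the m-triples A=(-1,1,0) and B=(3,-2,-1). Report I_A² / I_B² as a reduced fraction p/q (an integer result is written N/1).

l's match ⇒ only the (l;m) 3-j factors differ between A and B.
A: triangle coeff Δ(5,2,5) = 1/38610; Σ_t [1,2]: t=1:−1/1440 t=2:+1/1152 = 1/5760; (3j)²=1/858 [(5 2 5; -1 1 0)], sign=-1
B: triangle coeff Δ(5,2,5) = 1/38610; Σ_t [0,0]: t=0:+1/5760 = 1/5760; (3j)²=56/2145 [(5 2 5; 3 -2 -1)], sign=+1
I_A²/I_B² = (1/858)/(56/2145) = 5/112

5/112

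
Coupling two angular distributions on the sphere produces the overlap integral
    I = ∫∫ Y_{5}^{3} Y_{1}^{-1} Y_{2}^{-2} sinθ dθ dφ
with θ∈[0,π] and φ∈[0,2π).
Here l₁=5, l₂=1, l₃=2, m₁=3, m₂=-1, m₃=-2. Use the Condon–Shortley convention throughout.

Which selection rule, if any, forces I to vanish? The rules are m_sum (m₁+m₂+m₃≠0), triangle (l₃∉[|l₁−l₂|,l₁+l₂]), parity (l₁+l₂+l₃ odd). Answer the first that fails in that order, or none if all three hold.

triangle

Σmᵢ = 0  ✓
l₃∈[|l₁−l₂|,l₁+l₂]=[4,6] required, l₃=2 fails  ✗
Σlᵢ = 8 ⇒ even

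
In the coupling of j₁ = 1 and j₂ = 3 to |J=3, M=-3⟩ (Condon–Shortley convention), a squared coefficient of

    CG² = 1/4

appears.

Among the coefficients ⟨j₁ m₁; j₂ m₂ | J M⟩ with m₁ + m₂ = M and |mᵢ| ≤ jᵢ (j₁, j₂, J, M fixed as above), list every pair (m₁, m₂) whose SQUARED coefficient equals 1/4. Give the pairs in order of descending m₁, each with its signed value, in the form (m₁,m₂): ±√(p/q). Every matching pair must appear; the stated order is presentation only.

(-1,-2): −√(1/4)

Admissible pairs with m₁+m₂ = M = -3: (-1,-2), (0,-3)
  (m₁,m₂)=(0,-3): CG² = 3/4, CG = +√(3/4)
  (m₁,m₂)=(-1,-2): CG² = 1/4, CG = −√(1/4)   ← matches the target
Pairs with CG² = 1/4: (-1,-2): −√(1/4)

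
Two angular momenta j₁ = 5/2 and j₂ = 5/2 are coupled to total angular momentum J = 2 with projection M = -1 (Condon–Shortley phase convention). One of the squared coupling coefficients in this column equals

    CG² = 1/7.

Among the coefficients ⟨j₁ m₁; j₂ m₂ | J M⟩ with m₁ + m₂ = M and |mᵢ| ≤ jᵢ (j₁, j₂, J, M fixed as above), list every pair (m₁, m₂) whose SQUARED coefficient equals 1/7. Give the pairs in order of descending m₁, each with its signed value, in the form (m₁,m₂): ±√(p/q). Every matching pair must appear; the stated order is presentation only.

(1/2,-3/2): −√(1/7); (-3/2,1/2): +√(1/7)

Admissible pairs with m₁+m₂ = M = -1: (-5/2,3/2), (-3/2,1/2), (-1/2,-1/2), (1/2,-3/2), (3/2,-5/2)
  (m₁,m₂)=(3/2,-5/2): CG² = 5/14, CG = +√(5/14)
  (m₁,m₂)=(1/2,-3/2): CG² = 1/7, CG = −√(1/7)   ← matches the target
  (m₁,m₂)=(-1/2,-1/2): CG² = 0/1, CG = 0
  (m₁,m₂)=(-3/2,1/2): CG² = 1/7, CG = +√(1/7)   ← matches the target
  (m₁,m₂)=(-5/2,3/2): CG² = 5/14, CG = −√(5/14)
Pairs with CG² = 1/7: (1/2,-3/2): −√(1/7); (-3/2,1/2): +√(1/7)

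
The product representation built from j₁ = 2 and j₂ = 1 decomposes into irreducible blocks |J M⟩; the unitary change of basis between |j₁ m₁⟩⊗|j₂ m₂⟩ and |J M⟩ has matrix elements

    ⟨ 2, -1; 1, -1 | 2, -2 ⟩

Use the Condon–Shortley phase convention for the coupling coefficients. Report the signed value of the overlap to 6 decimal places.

+√(1/3) = +0.577350

j₁+j₂−J=1  J+j₁−j₂=3  J−j₁+j₂=1  j₁+j₂+J+1=6
(j₁±m₁, j₂±m₂, J±M) = (1,3,0,2,0,4)
P² = 12
sum k=0..0:
  [0] +1/6 = 1/6
S = 1/6
C² = P²·S² = 1/3 ; C = +0.577350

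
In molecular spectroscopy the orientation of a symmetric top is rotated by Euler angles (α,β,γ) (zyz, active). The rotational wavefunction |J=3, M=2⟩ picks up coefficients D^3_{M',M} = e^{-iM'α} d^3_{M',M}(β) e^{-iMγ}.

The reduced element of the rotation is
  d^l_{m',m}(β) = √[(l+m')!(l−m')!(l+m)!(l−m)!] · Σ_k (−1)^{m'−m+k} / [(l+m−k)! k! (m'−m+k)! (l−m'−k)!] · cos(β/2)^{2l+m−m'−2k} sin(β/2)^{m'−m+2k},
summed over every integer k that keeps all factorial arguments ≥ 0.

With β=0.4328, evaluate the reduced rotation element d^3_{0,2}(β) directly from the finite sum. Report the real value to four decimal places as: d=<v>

d=0.2187

d^3_{0,2}(β=0.4328) via the finite sum:
Half-angle: c=0.976677, s=0.214715. N=√(6·6·120·1)=65.726707
k∈{2,3} keeps every argument non-negative
  k=2: (−1)^0·65.7267/(12)·0.9767^4·0.2147^2 = +0.229768
  k=3: (−1)^1·65.7267/(12)·0.9767^2·0.2147^4 = -0.011105
d^3_{0,2}(0.4328) = +0.229768 -0.011105 = +0.218663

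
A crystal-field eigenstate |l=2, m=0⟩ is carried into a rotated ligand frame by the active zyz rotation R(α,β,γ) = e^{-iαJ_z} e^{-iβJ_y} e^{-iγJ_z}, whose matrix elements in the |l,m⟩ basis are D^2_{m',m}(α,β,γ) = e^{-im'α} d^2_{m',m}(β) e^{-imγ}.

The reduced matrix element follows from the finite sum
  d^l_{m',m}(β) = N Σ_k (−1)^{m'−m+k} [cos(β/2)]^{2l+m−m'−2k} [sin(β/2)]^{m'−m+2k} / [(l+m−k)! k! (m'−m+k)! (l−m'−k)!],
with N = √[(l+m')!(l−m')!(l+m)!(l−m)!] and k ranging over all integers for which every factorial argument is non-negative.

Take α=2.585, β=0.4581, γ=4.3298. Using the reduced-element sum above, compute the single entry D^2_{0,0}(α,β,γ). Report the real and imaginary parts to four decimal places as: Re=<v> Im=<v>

Re=0.7066 Im=0.0000

D^2_{0,0}(2.5850,0.4581,4.3298) = e^{-i·0·2.5850}·d^2_{0,0}(0.4581)·e^{-i·0·4.3298}. Compute d first:
c=cos(0.458100/2)=0.973883, s=sin(0.458100/2)=0.227052; N=√[2·2·2·2]=4.000000
k∈{0,1,2} keeps every argument non-negative
  k=0: (−1)^0·4.0000/(4)·0.9739^4·0.2271^0 = +0.899552
  k=1: (−1)^1·4.0000/(1)·0.9739^2·0.2271^2 = -0.195580
  k=2: (−1)^2·4.0000/(4)·0.9739^0·0.2271^4 = +0.002658
d^2_{0,0}(0.4581) = +0.899552 -0.195580 +0.002658 = +0.706629
D = (+1.000000+0.000000i)·(+0.706629)·(+1.000000+0.000000i) = +0.706629+0.000000i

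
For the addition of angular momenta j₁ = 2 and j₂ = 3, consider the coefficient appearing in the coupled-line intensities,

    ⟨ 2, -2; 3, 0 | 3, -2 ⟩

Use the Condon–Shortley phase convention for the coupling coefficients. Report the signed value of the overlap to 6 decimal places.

√[7·2!2!4!/9! · 0!4!3!3!1!5!] = √(192)
  +(−1)^2/∏(2,0,2,1,0,3)! = 1/24  (running 1/24)
⟨..|..⟩ = √(192)·(1/24) = +0.577350

+0.577350  (= +√(1/3))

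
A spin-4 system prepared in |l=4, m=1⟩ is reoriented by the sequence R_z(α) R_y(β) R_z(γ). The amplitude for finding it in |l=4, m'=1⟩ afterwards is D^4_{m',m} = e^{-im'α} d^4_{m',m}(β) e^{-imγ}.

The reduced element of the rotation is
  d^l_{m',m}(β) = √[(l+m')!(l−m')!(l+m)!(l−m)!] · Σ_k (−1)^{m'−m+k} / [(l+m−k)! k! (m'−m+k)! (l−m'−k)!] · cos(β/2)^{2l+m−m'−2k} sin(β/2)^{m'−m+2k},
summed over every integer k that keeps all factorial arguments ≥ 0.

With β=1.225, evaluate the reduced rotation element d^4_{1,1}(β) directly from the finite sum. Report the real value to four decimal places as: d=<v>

d^4_{1,1}(β=1.2250) via the finite sum:
Half-angle: c=0.818213, s=0.574915. N=√(120·6·120·6)=720.000000
The bounds max(0,m−m')=0 and min(l+m,l−m')=3 give 4 terms
  k=0: (−1)^0·720.0000/(720)·0.8182^8·0.5749^0 = +0.200878
  k=1: (−1)^1·720.0000/(48)·0.8182^6·0.5749^2 = -1.487638
  k=2: (−1)^2·720.0000/(24)·0.8182^4·0.5749^4 = +1.468931
  k=3: (−1)^3·720.0000/(72)·0.8182^2·0.5749^6 = -0.241743
d^4_{1,1}(1.2250) = +0.200878 -1.487638 +1.468931 -0.241743 = -0.059573

d=-0.0596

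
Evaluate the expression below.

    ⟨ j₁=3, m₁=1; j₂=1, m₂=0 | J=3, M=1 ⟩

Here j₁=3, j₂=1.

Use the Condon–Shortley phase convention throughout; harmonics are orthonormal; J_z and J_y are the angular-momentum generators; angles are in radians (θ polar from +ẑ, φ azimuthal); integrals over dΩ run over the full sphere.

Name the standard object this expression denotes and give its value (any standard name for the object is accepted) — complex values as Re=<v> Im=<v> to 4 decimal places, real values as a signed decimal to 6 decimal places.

This is a Clebsch–Gordan (vector-coupling) coefficient.
j₁+j₂−J=1  J+j₁−j₂=5  J−j₁+j₂=1  j₁+j₂+J+1=8
(j₁±m₁, j₂±m₂, J±M) = (4,2,1,1,4,2)
P² = 48
sum k=0..1:
  [0] +1/12 = 1/12
  [1] −1/24 = -1/24
S = 1/24
C² = P²·S² = 1/12 ; C = +0.288675

Clebsch–Gordan coefficient, +√(1/12) ≈ +0.288675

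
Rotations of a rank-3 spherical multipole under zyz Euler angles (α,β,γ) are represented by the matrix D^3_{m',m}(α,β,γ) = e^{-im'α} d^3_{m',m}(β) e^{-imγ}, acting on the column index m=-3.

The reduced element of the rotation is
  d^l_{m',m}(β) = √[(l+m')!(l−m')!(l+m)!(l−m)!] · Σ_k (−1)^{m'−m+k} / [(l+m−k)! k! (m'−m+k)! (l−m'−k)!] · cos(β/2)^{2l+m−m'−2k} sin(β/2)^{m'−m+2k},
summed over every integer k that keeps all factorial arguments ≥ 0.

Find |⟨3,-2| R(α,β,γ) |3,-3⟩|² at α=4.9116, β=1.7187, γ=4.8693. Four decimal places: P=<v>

First d^3_{-2,-3}(β=1.7187), then the phase factors e^{-i(-2)α} and e^{-i(-3)γ}:
Half-angle: c=0.652930, s=0.757418. N=√(1·120·1·720)=293.938769
k: max(0,(-3)−(-2))=0 … min(3+(-3),3−(-2))=0
  k=0: (−1)^1·293.9388/(120)·0.6529^5·0.7574^1 = -0.220163
d^3_{-2,-3}(1.7187) = -0.220163
|D^3_{-2,-3}|² = |d^3_{-2,-3}(β)|² = (-0.220163)² = 0.048472 (the z-rotation phases have unit modulus)

P=0.0485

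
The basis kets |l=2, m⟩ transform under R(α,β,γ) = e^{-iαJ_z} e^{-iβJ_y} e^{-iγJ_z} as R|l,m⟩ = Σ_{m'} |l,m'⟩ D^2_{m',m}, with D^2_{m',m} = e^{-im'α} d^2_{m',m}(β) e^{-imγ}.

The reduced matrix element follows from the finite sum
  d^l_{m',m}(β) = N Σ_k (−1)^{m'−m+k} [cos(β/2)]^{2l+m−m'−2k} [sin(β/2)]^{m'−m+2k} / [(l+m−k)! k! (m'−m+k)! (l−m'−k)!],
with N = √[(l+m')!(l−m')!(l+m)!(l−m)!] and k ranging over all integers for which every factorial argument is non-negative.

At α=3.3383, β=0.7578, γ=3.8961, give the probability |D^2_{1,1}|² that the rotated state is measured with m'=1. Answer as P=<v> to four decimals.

D^2_{1,1}(3.3383,0.7578,3.8961) = e^{-i·1·3.3383}·d^2_{1,1}(0.7578)·e^{-i·1·3.8961}. Compute d first:
c=cos(0.757800/2)=0.929072, s=sin(0.757800/2)=0.369899; N=√[6·1·6·1]=6.000000
Admissible k: 0..1 (factorial args all ≥0)
  k=0: (−1)^0·6.0000/(6)·0.9291^4·0.3699^0 = +0.745071
  k=1: (−1)^1·6.0000/(2)·0.9291^2·0.3699^2 = -0.354312
d^2_{1,1}(0.7578) = +0.745071 -0.354312 = +0.390759
|D^2_{1,1}|² = |d^2_{1,1}(β)|² = (+0.390759)² = 0.152693 (the z-rotation phases have unit modulus)

P=0.1527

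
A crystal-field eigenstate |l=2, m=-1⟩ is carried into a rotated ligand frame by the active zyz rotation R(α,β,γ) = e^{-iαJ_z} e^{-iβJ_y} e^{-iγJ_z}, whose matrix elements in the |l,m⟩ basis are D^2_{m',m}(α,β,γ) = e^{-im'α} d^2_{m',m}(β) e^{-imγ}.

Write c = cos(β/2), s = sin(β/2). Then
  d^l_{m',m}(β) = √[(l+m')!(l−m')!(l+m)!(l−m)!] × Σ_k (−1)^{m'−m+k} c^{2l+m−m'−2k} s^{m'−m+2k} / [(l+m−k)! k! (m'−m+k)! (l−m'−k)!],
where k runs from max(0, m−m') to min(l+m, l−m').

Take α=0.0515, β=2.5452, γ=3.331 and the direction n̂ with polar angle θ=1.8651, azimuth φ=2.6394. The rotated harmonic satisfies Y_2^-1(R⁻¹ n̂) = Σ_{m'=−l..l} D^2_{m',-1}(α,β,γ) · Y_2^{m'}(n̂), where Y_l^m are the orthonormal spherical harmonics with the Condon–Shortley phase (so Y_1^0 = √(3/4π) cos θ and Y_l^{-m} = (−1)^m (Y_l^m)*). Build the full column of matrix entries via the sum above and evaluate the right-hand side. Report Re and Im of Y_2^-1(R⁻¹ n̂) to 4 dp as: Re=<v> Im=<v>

Need the full column D^2_{m',-1} for m'=−2..2 at α=0.0515, β=2.5452, γ=3.3310.
cos(β/2)=0.293797, sin(β/2)=0.955868
d^2_{-2,-1}: single k=1 term ⇒ +0.048481;  D = -0.046423-0.013975i
d^2_{-1,-1}: k∈[0..1] ⇒ +0.007451 -0.236598 = -0.229147;  D = +0.222530+0.054671i
d^2_{0,-1}: k∈[0..1] ⇒ -0.059376 +0.628516 = +0.569139;  D = -0.558961-0.107156i
d^2_{1,-1}: k∈[0..1] ⇒ +0.236598 -0.834818 = -0.598220;  D = +0.592540+0.082238i
d^2_{2,-1}: single k=0 term ⇒ -0.513181;  D = +0.511266+0.044287i
Y_2^{m'}(θ=1.8651,φ=2.6394) and Σ D·Y over m':
  (-0.0464-0.0140i)·(+0.1898+0.2985i)  (+0.2225+0.0547i)·(+0.1880+0.1032i)  (-0.5590-0.1072i)·(-0.2358+0.0000i)  (+0.5925+0.0822i)·(-0.1880+0.1032i)  (+0.5113+0.0443i)·(+0.1898-0.2985i)
Y_2^-1(R⁻¹ n̂) = +0.153740-0.056506i

Re=0.1537 Im=-0.0565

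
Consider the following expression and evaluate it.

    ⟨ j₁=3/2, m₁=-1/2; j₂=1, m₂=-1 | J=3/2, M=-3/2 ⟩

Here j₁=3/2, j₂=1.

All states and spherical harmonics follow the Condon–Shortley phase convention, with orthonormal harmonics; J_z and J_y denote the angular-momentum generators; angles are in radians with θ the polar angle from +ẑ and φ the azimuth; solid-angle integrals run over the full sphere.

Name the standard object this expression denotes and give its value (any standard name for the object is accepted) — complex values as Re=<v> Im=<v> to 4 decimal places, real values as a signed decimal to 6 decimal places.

This is a Clebsch–Gordan (vector-coupling) coefficient.
triangle: 1!*2!*1!/5! = 2/120
(j±m)!: 1!*2!*0!*2!*0!*3! = 24
prefactor² = (2J+1)*Δ*N² = 8/5
  k=0: +1/(0!*1!*2!*0!*0!*1!) = 1/2
Σ = 1/2  ⇒  CG² = 8/5*(1/2)² = 2/5
CG = +√(2/5) = +0.632456

Clebsch–Gordan coefficient, +√(2/5) ≈ +0.632456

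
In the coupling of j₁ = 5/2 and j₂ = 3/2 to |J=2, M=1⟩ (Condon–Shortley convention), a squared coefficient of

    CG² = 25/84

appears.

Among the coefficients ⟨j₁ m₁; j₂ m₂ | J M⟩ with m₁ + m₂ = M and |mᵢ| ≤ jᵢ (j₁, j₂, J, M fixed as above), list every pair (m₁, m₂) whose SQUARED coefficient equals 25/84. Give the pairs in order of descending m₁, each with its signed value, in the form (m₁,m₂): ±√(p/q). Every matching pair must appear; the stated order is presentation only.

Admissible pairs with m₁+m₂ = M = 1: (-1/2,3/2), (1/2,1/2), (3/2,-1/2), (5/2,-3/2)
  (m₁,m₂)=(5/2,-3/2): CG² = 5/14, CG = +√(5/14)
  (m₁,m₂)=(3/2,-1/2): CG² = 1/42, CG = +√(1/42)
  (m₁,m₂)=(1/2,1/2): CG² = 25/84, CG = −√(25/84)   ← matches the target
  (m₁,m₂)=(-1/2,3/2): CG² = 9/28, CG = +√(9/28)
Pairs with CG² = 25/84: (1/2,1/2): −√(25/84)

(1/2,1/2): −√(25/84)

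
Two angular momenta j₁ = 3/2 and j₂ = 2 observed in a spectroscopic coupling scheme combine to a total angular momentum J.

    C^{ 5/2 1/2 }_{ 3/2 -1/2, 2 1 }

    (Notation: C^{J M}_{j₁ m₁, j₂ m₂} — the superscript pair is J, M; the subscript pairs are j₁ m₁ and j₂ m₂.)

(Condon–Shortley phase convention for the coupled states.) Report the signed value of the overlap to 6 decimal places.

triangle: 1!*2!*3!/7! = 12/5040
(j±m)!: 1!*2!*3!*1!*3!*2! = 144
prefactor² = (2J+1)*Δ*N² = 72/35
  k=0: +1/(0!*1!*2!*3!*0!*0!) = 1/12
  k=1: −1/(1!*0!*1!*2!*1!*1!) = -1/2
Σ = -5/12  ⇒  CG² = 72/35*(-5/12)² = 5/14
CG = −√(5/14) = -0.597614

−√(5/14) ≈ -0.597614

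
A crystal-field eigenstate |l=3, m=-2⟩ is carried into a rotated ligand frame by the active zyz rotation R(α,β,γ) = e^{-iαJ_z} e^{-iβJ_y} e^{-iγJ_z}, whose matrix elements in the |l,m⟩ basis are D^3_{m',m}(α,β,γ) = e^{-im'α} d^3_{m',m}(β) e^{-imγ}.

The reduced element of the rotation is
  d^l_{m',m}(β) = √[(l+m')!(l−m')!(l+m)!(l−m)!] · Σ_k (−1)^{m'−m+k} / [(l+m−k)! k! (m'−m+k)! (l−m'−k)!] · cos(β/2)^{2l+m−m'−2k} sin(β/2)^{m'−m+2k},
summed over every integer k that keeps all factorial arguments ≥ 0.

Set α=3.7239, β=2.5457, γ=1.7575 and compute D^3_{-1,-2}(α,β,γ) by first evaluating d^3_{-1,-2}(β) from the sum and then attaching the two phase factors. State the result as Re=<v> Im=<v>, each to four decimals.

Re=0.0768 Im=0.1088

Split into d^3_{-1,-2}(β=2.5457) × two z-phases.
With c≡cos(β/2)=0.293558 and s≡sin(β/2)=0.955941, N=[2·24·1·120]^{1/2}=75.894664
k∈{0,1} keeps every argument non-negative
  k=0: (−1)^1·75.8947/(24)·0.2936^5·0.9559^1 = -0.006590
  k=1: (−1)^2·75.8947/(12)·0.2936^3·0.9559^3 = +0.139767
d^3_{-1,-2}(2.5457) = -0.006590 +0.139767 = +0.133177
Phases: e^{-i·(-1)·3.7239}=-0.835196-0.549952i, e^{-i·(-2)·1.7575}=-0.931090-0.364790i ⇒ D=+0.076846+0.108769i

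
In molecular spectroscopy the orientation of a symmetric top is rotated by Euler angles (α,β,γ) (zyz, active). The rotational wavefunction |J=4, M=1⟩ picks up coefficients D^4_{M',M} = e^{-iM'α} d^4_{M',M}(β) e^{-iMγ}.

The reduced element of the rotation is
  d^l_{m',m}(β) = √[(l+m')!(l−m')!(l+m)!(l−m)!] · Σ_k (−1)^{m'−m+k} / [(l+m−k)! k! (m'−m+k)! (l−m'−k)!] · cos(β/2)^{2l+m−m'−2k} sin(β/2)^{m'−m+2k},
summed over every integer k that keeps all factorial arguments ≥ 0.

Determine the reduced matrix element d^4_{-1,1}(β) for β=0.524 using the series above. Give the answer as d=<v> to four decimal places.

d=0.4314

d^4_{-1,1}(β=0.5240) via the finite sum:
c=cos(0.524000/2)=0.965874, s=sin(0.524000/2)=0.259013; N=√[6·120·120·6]=720.000000
k: max(0,(1)−(-1))=2 … min(4+(1),4−(-1))=5
  k=2: (−1)^0·720.0000/(72)·0.9659^6·0.2590^2 = +0.544710
  k=3: (−1)^1·720.0000/(24)·0.9659^4·0.2590^4 = -0.117514
  k=4: (−1)^2·720.0000/(48)·0.9659^2·0.2590^6 = +0.004225
  k=5: (−1)^3·720.0000/(720)·0.9659^0·0.2590^8 = -0.000020
d^4_{-1,1}(0.5240) = +0.544710 -0.117514 +0.004225 -0.000020 = +0.431401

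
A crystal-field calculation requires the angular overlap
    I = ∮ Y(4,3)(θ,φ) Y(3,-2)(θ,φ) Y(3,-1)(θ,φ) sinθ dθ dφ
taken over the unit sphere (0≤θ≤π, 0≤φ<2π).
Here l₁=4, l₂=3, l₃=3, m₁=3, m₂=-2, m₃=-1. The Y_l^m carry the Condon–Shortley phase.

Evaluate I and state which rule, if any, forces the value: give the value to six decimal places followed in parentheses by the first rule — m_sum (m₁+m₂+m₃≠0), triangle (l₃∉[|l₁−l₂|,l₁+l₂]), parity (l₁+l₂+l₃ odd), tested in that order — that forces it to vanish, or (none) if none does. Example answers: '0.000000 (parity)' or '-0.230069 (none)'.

Rules hold: Σm=0, L=10 even, 1≤3≤7.
N = 9·7·7 = 441
Δ = 4!·4!·2!/11! = 1/34650
Racah Σ t=1..3: t=1:−1/72 t=2:+1/16 t=3:−1/72 = 5/144
⇒ 3j(4 3 3; 0 0 0)² = 2/77, sgn -1
Racah Σ t=0..1: t=0:+1/144 t=1:−1/288 = 1/288
⇒ 3j(4 3 3; 3 -2 -1)² = 1/99, sgn +1
4πI² = N·(3j₀)²·(3jₘ)² = 14/121
I = -1·√(0.115702/4π) = -0.09595473
No selection rule forces the value: the integral is nonzero (none).

-0.095955 (none)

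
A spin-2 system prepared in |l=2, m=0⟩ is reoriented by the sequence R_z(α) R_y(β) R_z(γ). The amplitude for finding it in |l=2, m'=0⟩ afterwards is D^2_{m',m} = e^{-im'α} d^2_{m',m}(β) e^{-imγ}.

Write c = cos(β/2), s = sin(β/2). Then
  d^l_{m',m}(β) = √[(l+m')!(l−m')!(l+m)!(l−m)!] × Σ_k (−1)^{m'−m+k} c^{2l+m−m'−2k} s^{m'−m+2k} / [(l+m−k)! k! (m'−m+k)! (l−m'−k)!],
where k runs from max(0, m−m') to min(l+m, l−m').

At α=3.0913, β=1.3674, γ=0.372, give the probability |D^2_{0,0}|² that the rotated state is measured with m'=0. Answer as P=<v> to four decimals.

D^2_{0,0}(3.0913,1.3674,0.3720) = e^{-i·0·3.0913}·d^2_{0,0}(1.3674)·e^{-i·0·0.3720}. Compute d first:
c=cos(1.367400/2)=0.775241, s=sin(1.367400/2)=0.631666; N=√[2·2·2·2]=4.000000
k∈{0,1,2} keeps every argument non-negative
  k=0: (−1)^0·4.0000/(4)·0.7752^4·0.6317^0 = +0.361199
  k=1: (−1)^1·4.0000/(1)·0.7752^2·0.6317^2 = -0.959197
  k=2: (−1)^2·4.0000/(4)·0.7752^0·0.6317^4 = +0.159202
d^2_{0,0}(1.3674) = +0.361199 -0.959197 +0.159202 = -0.438796
|D^2_{0,0}|² = |d^2_{0,0}(β)|² = (-0.438796)² = 0.192542 (the z-rotation phases have unit modulus)

P=0.1925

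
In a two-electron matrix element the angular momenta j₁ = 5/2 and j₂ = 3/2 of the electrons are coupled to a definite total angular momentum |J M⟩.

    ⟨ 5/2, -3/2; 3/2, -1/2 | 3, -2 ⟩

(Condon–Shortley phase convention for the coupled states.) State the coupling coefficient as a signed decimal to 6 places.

j₁+j₂−J=1  J+j₁−j₂=4  J−j₁+j₂=2  j₁+j₂+J+1=8
(j₁±m₁, j₂±m₂, J±M) = (1,4,1,2,1,5)
P² = 48
sum k=0..1:
  [0] +1/24 = 1/24
  [1] −1/12 = -1/12
S = -1/24
C² = P²·S² = 1/12 ; C = -0.288675

-0.288675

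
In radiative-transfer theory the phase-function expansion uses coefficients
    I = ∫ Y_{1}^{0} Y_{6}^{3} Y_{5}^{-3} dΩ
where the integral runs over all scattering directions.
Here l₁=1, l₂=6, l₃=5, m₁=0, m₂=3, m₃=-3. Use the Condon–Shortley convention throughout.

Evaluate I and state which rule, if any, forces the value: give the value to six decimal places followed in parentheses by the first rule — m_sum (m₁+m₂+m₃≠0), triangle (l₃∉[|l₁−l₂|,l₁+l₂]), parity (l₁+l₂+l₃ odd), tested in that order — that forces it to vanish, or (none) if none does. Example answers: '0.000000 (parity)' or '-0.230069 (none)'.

m-sum 0 ✓  L=12 even ✓  5≤5≤7 ✓
Π(2lᵢ+1) = 3×13×11 = 429
triangle coeff Δ(1,6,5) = 1/858
Σ_t [1,1]: t=1:−1/14400 = -1/14400
(3j)²=6/143 [(1 6 5; 0 0 0)], sign=+1
Σ_t [1,1]: t=1:−1/80640 = -1/80640
(3j)²=9/286 [(1 6 5; 0 3 -3)], sign=-1
⇒ 4πI² = 81/143
I = (-1)√(81/143/(4π)) = -0.21230956
No selection rule forces the value: the integral is nonzero (none).

-0.212310 (none)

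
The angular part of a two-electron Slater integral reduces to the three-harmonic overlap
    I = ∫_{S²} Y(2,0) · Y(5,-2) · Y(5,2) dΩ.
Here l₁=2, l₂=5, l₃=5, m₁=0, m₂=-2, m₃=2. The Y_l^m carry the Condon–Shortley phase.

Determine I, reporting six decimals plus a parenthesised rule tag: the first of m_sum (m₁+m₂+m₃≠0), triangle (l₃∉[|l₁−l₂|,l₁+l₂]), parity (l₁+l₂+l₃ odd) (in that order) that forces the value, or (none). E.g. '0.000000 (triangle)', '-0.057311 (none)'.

m-sum 0 ✓  L=12 even ✓  3≤5≤7 ✓
Π(2lᵢ+1) = 5×11×11 = 605
triangle coeff Δ(2,5,5) = 1/38610
Σ_t [0,2]: t=0:+1/2880 t=1:−1/576 t=2:+1/2880 = -1/960
(3j)²=10/429 [(2 5 5; 0 0 0)], sign=+1
Σ_t [0,2]: t=0:+1/2880 t=1:−1/1440 t=2:+1/20160 = -1/3360
(3j)²=6/715 [(2 5 5; 0 -2 2)], sign=+1
⇒ 4πI² = 20/169
I = (+1)√(20/169/(4π)) = 0.09704356
No selection rule forces the value: the integral is nonzero (none).

0.097044 (none)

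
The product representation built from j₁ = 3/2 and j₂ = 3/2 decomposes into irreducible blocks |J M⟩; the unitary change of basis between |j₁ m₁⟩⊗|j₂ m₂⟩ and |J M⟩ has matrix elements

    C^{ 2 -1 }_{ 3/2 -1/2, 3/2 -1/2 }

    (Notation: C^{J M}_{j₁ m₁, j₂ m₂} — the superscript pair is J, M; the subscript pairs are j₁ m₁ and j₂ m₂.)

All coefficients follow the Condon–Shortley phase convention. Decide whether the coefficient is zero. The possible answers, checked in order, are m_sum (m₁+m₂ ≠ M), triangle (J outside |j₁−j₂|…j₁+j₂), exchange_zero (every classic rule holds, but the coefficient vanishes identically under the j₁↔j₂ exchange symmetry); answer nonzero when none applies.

exchange_zero

m-sum: m₁+m₂ = -1/2+(-1/2) = -1, M = -1  ✓
triangle: |j₁−j₂| = 0 ≤ J = 2 ≤ j₁+j₂ = 3  ✓
exchange: j₁=j₂ and m₁=m₂, and (−1)^(j₁+j₂−J) = (−1)^1 = −1 forces ⟨j₁m₁;j₂m₂|JM⟩ = −⟨j₂m₂;j₁m₁|JM⟩ = −⟨j₁m₁;j₂m₂|JM⟩ ⇒ the coefficient vanishes identically
Racah sum check: Σ_k collapses to 0 ⇒ CG = 0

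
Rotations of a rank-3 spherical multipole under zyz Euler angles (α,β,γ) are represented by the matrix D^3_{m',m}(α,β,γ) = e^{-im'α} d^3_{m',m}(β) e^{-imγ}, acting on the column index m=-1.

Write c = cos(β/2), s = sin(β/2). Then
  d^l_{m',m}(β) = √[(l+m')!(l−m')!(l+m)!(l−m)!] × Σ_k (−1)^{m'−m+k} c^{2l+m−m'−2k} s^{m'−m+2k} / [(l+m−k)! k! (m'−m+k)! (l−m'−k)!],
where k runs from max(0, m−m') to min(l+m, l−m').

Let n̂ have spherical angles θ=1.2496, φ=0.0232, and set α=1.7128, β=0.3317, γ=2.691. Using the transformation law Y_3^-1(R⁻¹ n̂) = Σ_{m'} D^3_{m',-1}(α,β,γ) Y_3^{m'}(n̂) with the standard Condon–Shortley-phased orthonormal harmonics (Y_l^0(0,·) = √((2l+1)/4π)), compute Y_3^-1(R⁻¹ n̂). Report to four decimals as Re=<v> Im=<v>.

Re=0.0472 Im=0.1995

Need the full column D^3_{m',-1} for m'=−3..3 at α=1.7128, β=0.3317, γ=2.6910.
cos(β/2)=0.986278, sin(β/2)=0.165091
d^3_{-3,-1}: single k=2 term ⇒ +0.099882;  D = +0.002455+0.099852i
d^3_{-2,-1}: k∈[1..2] ⇒ +0.487215 -0.027302 = +0.459912;  D = +0.453546-0.076261i
d^3_{-1,-1}: k∈[0..2] ⇒ +0.920443 -0.206316 +0.004336 = +0.718463;  D = -0.218208-0.684525i
d^3_{0,-1}: k∈[0..2] ⇒ -0.533717 +0.044862 -0.000419 = -0.489274;  D = +0.440439-0.213078i
d^3_{1,-1}: k∈[0..2] ⇒ +0.154737 -0.005781 +0.000020 = +0.148977;  D = +0.083206+0.123575i
d^3_{2,-1}: k∈[0..1] ⇒ -0.027302 +0.000382 = -0.026920;  D = -0.019977+0.018044i
d^3_{3,-1}: single k=0 term ⇒ +0.002799;  D = -0.002151-0.001790i
Y_3^{m'}(θ=1.2496,φ=0.0232) and Σ D·Y over m':
  (+0.0025+0.0999i)·(+0.3556-0.0248i)  (+0.4535-0.0763i)·(+0.2902-0.0135i)  (-0.2182-0.6845i)·(-0.1538+0.0036i)  (+0.4404-0.2131i)·(-0.2947+0.0000i)  (+0.0832+0.1236i)·(+0.1538+0.0036i)  (-0.0200+0.0180i)·(+0.2902+0.0135i)  (-0.0022-0.0018i)·(-0.3556-0.0248i)
Y_3^-1(R⁻¹ n̂) = +0.047156+0.199459i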